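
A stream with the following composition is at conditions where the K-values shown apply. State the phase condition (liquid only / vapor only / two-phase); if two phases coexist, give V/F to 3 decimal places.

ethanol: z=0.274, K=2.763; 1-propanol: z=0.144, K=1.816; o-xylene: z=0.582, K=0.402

ΣzᵢKᵢ = 1.253; Σzᵢ/Kᵢ = 1.626.
Both exceed 1, so a two-phase solution exists.
Material balance + equilibrium reduce to Σ zᵢ(Kᵢ−1)/(1+ψ(Kᵢ−1)) = 0.
Iterate (Newton) starting at ψ = 0.5:
  ψ = 0.500: g = -0.1563, g' = -0.712 → ψ = 0.281
Converged at ψ = 0.281.

two-phase, V/F = 0.281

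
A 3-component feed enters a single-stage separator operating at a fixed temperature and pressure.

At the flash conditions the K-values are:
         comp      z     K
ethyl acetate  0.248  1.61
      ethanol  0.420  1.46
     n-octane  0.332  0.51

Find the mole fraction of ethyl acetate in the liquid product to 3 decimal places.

Let β = V/F and solve Σ zᵢ(Kᵢ−1)/(1+β(Kᵢ−1)) = 0.
Check two-phase: ΣzᵢKᵢ = 1.182 > 1 and Σzᵢ/Kᵢ = 1.093 > 1, so g(0) = 0.182 > 0 and g(1) = -0.093 < 0.
Newton–Raphson from β = 0.5:
  β = 0.500: g = 0.0575, g' = -0.253 → β = 0.728
  β = 0.728: g = -0.0033, g' = -0.287 → β = 0.716
Converged at β = 0.716.
Compositions from xᵢ = zᵢ/(1+β(Kᵢ−1)), yᵢ = Kᵢxᵢ:
  ethyl acetate: x = 0.173, y = 0.278
  ethanol: x = 0.316, y = 0.461
  n-octane: x = 0.511, y = 0.261

x_ethyl acetate = 0.173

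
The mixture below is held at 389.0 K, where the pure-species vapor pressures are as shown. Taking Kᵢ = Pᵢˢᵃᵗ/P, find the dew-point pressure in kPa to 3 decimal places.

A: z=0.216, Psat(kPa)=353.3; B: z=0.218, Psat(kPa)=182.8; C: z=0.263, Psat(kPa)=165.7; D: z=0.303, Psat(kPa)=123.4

At the dew point ψ → 1, so Σzᵢ/Kᵢ = 1 with Kᵢ = Pᵢˢᵃᵗ/P ⇒ 1/P = Σzᵢ/Pᵢˢᵃᵗ.
1/P = 0.216/353.3 + 0.218/182.8 + 0.263/165.7 + 0.303/123.4 = 0.005847 ⇒ P = 171.040 kPa

Pdew = 171.040 kPa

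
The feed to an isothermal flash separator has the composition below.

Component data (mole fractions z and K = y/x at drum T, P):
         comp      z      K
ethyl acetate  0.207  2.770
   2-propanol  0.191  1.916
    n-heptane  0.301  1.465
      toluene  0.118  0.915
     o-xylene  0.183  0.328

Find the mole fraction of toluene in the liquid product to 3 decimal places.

x_toluene = 0.128

Material balance + equilibrium reduce to Σ zᵢ(Kᵢ−1)/(1+V/F(Kᵢ−1)) = 0.
Check two-phase: ΣzᵢKᵢ = 1.548 > 1 and Σzᵢ/Kᵢ = 1.067 > 1, so g(0) = 0.548 > 0 and g(1) = -0.067 < 0.
Iterate (Newton) starting at V/F = 0.66:
  V/F = 0.660: g = 0.1535, g' = -0.506 → V/F = 0.963
  V/F = 0.963: g = -0.0346, g' = -0.830 → V/F = 0.922
  V/F = 0.922: g = -0.0019, g' = -0.744 → V/F = 0.919
Converged at V/F = 0.919.
Compositions from xᵢ = zᵢ/(1+V/F(Kᵢ−1)), yᵢ = Kᵢxᵢ:
  ethyl acetate: x = 0.079, y = 0.218
  2-propanol: x = 0.104, y = 0.199
  n-heptane: x = 0.211, y = 0.309
  toluene: x = 0.128, y = 0.117
  o-xylene: x = 0.479, y = 0.157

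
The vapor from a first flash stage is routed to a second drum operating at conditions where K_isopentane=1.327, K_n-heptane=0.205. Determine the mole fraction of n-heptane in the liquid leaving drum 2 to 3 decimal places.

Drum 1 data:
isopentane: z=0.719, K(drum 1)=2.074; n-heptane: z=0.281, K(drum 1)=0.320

Drum 1:
Material balance + equilibrium reduce to Σ zᵢ(Kᵢ−1)/(1+ψ₁(Kᵢ−1)) = 0.
Feasibility: ΣzᵢKᵢ = 1.581, Σzᵢ/Kᵢ = 1.225 — both > 1, two phases present.
Iterate (Newton) starting at ψ₁ = 0.5:
  ψ₁ = 0.500: g = 0.2129, g' = -0.649 → ψ₁ = 0.828
  ψ₁ = 0.828: g = -0.0284, g' = -0.913 → ψ₁ = 0.797
  ψ₁ = 0.797: g = -0.0008, g' = -0.860 → ψ₁ = 0.796
Converged at ψ₁ = 0.796.
Drum-1 compositions:
  isopentane: x = 0.388, y = 0.804
  n-heptane: x = 0.612, y = 0.196
Drum-2 feed = drum-1 vapor: z₂ = (0.8041, 0.1959).
Drum 2:
Let ψ₂ = V/F and solve Σ zᵢ(Kᵢ−1)/(1+ψ₂(Kᵢ−1)) = 0.
g(0) = ΣzᵢKᵢ − 1 = 0.107 and g(1) = 1 − Σzᵢ/Kᵢ = -0.562, so a root lies in (0, 1).
Iterate (Newton) starting at ψ₂ = 0.34:
  ψ₂ = 0.340: g = 0.0231, g' = -0.302 → ψ₂ = 0.417
  ψ₂ = 0.417: g = -0.0015, g' = -0.343 → ψ₂ = 0.412
Converged at ψ₂ = 0.412.
  isopentane: x = 0.709, y = 0.940
  n-heptane: x = 0.291, y = 0.060

x_n-heptane (drum 2) = 0.291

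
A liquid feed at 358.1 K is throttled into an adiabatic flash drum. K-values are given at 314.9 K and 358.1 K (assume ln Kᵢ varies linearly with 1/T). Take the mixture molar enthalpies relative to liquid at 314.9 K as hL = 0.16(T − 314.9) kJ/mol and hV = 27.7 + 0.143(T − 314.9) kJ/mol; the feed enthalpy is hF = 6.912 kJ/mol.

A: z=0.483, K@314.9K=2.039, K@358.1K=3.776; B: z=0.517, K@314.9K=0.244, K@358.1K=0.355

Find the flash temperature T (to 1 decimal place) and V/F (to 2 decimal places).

T = 319.9 K, V/F = 0.22

Adiabatic flash: solve Rachford–Rice at each trial T, then check hF = ψ·hV(T) + (1−ψ)·hL(T).
  T = 314.9 K: K = (2.039, 0.244), RR gives ψ = 0.141, H_out = 3.914 kJ/mol
  T = 358.1 K: K = (3.776, 0.355), RR gives ψ = 0.563, H_out = 22.083 kJ/mol
  T = 336.5 K: K = (2.830, 0.298), RR gives ψ = 0.405, H_out = 14.537 kJ/mol
  T = 325.7 K: K = (2.415, 0.270), RR gives ψ = 0.297, H_out = 9.895 kJ/mol
  T = 320.3 K: K = (2.222, 0.257), RR gives ψ = 0.227, H_out = 7.137 kJ/mol
  T = 317.6 K: K = (2.129, 0.251), RR gives ψ = 0.187, H_out = 5.596 kJ/mol
  T = 319.0 K: K = (2.177, 0.254), RR gives ψ = 0.208, H_out = 6.411 kJ/mol
Linear interpolation between T = 319.0 (H_out = 6.411) and T = 320.3 (H_out = 7.137) on hF = 6.912 gives T ≈ 319.9 K, at which ψ = 0.22.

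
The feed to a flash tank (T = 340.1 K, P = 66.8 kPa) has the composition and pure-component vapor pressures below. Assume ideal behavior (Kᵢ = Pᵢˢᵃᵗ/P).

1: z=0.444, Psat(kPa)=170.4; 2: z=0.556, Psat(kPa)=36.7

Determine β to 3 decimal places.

Raoult's law: Kᵢ = Pᵢˢᵃᵗ/P = Pᵢˢᵃᵗ/66.8.
  K_1 = 170.4/66.8 = 2.55090, K_2 = 36.7/66.8 = 0.54940
Let β = V/F and solve Σ zᵢ(Kᵢ−1)/(1+β(Kᵢ−1)) = 0.
g(0) = ΣzᵢKᵢ − 1 = 0.438 and g(1) = 1 − Σzᵢ/Kᵢ = -0.186, so a root lies in (0, 1).
Binary case is linear: z₁(K₁−1)(1+β(K₂−1)) + z₂(K₂−1)(1+β(K₁−1)) = 0
⇒ β = [z₁(K₁−1)+z₂(K₂−1)] / [−(K₁−1)(K₂−1)] = 0.4381/0.6988 = 0.627

β = 0.627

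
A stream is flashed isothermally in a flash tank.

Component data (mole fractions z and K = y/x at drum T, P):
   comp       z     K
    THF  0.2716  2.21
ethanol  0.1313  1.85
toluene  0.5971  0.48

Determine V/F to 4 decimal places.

Material balance + equilibrium reduce to Σ zᵢ(Kᵢ−1)/(1+V/F(Kᵢ−1)) = 0.
Feasibility: ΣzᵢKᵢ = 1.1297, Σzᵢ/Kᵢ = 1.4378 — both > 1, two phases present.
Iterate (Newton) starting at V/F = 0.38:
  V/F = 0.3800: g = -0.07747, g' = -0.4916 → V/F = 0.2224
  V/F = 0.2224: g = 0.00172, g' = -0.5204 → V/F = 0.2257
Converged at V/F = 0.2257.

V/F = 0.2257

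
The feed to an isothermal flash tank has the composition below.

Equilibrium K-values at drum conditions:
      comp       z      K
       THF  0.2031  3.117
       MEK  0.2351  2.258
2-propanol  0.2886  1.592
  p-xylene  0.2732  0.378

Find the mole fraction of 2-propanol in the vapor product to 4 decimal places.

Let β = V/F and solve Σ zᵢ(Kᵢ−1)/(1+β(Kᵢ−1)) = 0.
Check two-phase: ΣzᵢKᵢ = 1.7266 > 1 and Σzᵢ/Kᵢ = 1.0733 > 1, so g(0) = 0.7266 > 0 and g(1) = -0.0733 < 0.
Iterate (Newton) starting at β = 0.5:
  β = 0.5000: g = 0.27562, g' = -0.6379 → β = 0.9321
  β = 0.9321: g = -0.01353, g' = -0.8223 → β = 0.9156
  β = 0.9156: g = -0.00020, g' = -0.7987 → β = 0.9154
Converged at β = 0.9154.
Compositions from xᵢ = zᵢ/(1+β(Kᵢ−1)), yᵢ = Kᵢxᵢ:
  THF: x = 0.0691, y = 0.2155
  MEK: x = 0.1093, y = 0.2467
  2-propanol: x = 0.1872, y = 0.2980
  p-xylene: x = 0.6344, y = 0.2398

y_2-propanol = 0.2980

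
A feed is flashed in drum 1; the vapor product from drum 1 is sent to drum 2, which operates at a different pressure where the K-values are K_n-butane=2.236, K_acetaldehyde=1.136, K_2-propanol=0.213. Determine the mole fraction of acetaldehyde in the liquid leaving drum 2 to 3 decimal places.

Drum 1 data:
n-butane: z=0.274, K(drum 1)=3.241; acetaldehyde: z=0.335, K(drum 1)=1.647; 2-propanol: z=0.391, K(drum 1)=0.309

x_acetaldehyde (drum 2) = 0.373

Drum 1:
Material balance + equilibrium reduce to Σ zᵢ(Kᵢ−1)/(1+ψ₁(Kᵢ−1)) = 0.
Check two-phase: ΣzᵢKᵢ = 1.561 > 1 and Σzᵢ/Kᵢ = 1.553 > 1, so g(0) = 0.561 > 0 and g(1) = -0.553 < 0.
Iterate (Newton) starting at ψ₁ = 0.5:
  ψ₁ = 0.500: g = 0.0405, g' = -0.822 → ψ₁ = 0.549
Converged at ψ₁ = 0.549.
Drum-1 compositions:
  n-butane: x = 0.123, y = 0.398
  acetaldehyde: x = 0.247, y = 0.407
  2-propanol: x = 0.630, y = 0.195
Drum-2 feed = drum-1 vapor: z₂ = (0.3982, 0.4071, 0.1946).
Drum 2:
Let ψ₂ = V/F and solve Σ zᵢ(Kᵢ−1)/(1+ψ₂(Kᵢ−1)) = 0.
g(0) = ΣzᵢKᵢ − 1 = 0.394 and g(1) = 1 − Σzᵢ/Kᵢ = -0.450, so a root lies in (0, 1).
Iterate (Newton) starting at ψ₂ = 0.5:
  ψ₂ = 0.500: g = 0.1035, g' = -0.567 → ψ₂ = 0.683
  ψ₂ = 0.683: g = -0.0134, g' = -0.748 → ψ₂ = 0.665
  ψ₂ = 0.665: g = -0.0003, g' = -0.720 → ψ₂ = 0.664
Converged at ψ₂ = 0.664.
  n-butane: x = 0.219, y = 0.489
  acetaldehyde: x = 0.373, y = 0.424
  2-propanol: x = 0.408, y = 0.087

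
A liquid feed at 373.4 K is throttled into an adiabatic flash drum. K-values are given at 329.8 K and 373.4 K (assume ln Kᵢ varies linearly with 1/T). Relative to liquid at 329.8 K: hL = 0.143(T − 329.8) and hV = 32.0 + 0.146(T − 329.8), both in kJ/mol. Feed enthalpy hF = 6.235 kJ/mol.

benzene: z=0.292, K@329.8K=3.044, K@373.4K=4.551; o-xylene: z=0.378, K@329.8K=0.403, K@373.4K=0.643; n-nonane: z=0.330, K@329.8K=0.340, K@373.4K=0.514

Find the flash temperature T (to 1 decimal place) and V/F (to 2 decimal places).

Adiabatic flash: solve Rachford–Rice at each trial T, then check hF = ψ·hV(T) + (1−ψ)·hL(T).
  T = 329.8 K: K = (3.044, 0.403, 0.340), RR gives ψ = 0.120, H_out = 3.831 kJ/mol
  T = 373.4 K: K = (4.551, 0.643, 0.514), RR gives ψ = 0.496, H_out = 22.181 kJ/mol
  T = 351.6 K: K = (3.769, 0.516, 0.423), RR gives ψ = 0.298, H_out = 12.662 kJ/mol
  T = 340.7 K: K = (3.399, 0.458, 0.381), RR gives ψ = 0.210, H_out = 8.277 kJ/mol
  T = 335.2 K: K = (3.218, 0.430, 0.360), RR gives ψ = 0.165, H_out = 6.056 kJ/mol
  T = 337.9 K: K = (3.306, 0.444, 0.370), RR gives ψ = 0.187, H_out = 7.150 kJ/mol
  T = 336.5 K: K = (3.260, 0.436, 0.365), RR gives ψ = 0.176, H_out = 6.584 kJ/mol
Linear interpolation between T = 335.2 (H_out = 6.056) and T = 336.5 (H_out = 6.584) on hF = 6.235 gives T ≈ 335.6 K, at which ψ = 0.17.

T = 335.6 K, V/F = 0.17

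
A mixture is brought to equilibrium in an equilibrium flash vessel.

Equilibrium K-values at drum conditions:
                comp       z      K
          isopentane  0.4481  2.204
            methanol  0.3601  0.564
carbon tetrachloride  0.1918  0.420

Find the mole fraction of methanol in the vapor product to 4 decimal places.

y_methanol = 0.2538

Newton–Raphson from ψ = 0.45:
  ψ = 0.4500: g = 0.00406, g' = -0.4974 → ψ = 0.4582
Converged at ψ = 0.4582.
Compositions from xᵢ = zᵢ/(1+ψ(Kᵢ−1)), yᵢ = Kᵢxᵢ:
  isopentane: x = 0.2888, y = 0.6365
  methanol: x = 0.4500, y = 0.2538
  carbon tetrachloride: x = 0.2612, y = 0.1097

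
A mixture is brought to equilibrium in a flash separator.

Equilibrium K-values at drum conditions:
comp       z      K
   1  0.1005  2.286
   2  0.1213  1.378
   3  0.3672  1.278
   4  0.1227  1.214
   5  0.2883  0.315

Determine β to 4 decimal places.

Rachford–Rice: g(β) = Σ zᵢ(Kᵢ−1)/(1+β(Kᵢ−1)) = 0.
Feasibility: ΣzᵢKᵢ = 1.1059, Σzᵢ/Kᵢ = 1.4356 — both > 1, two phases present.
Iterate (Newton) starting at β = 0.5:
  β = 0.5000: g = -0.06979, g' = -0.4132 → β = 0.3311
  β = 0.3311: g = -0.00602, g' = -0.3504 → β = 0.3139
  β = 0.3139: g = -0.00003, g' = -0.3467 → β = 0.3138
Converged at β = 0.3138.

β = 0.3138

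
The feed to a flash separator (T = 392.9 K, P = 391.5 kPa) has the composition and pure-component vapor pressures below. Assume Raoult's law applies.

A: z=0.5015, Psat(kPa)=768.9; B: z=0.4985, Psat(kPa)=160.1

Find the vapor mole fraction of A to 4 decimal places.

y_A = 0.7465

Raoult's law: Kᵢ = Pᵢˢᵃᵗ/P = Pᵢˢᵃᵗ/391.5.
  K_A = 768.9/391.5 = 1.963985, K_B = 160.1/391.5 = 0.408940
Let β = V/F and solve Σ zᵢ(Kᵢ−1)/(1+β(Kᵢ−1)) = 0.
Feasibility: ΣzᵢKᵢ = 1.1888, Σzᵢ/Kᵢ = 1.4744 — both > 1, two phases present.
Binary case is linear: z₁(K₁−1)(1+β(K₂−1)) + z₂(K₂−1)(1+β(K₁−1)) = 0
⇒ β = [z₁(K₁−1)+z₂(K₂−1)] / [−(K₁−1)(K₂−1)] = 0.18879/0.56977 = 0.3314
Compositions from xᵢ = zᵢ/(1+β(Kᵢ−1)), yᵢ = Kᵢxᵢ:
  A: x = 0.3801, y = 0.7465
  B: x = 0.6199, y = 0.2535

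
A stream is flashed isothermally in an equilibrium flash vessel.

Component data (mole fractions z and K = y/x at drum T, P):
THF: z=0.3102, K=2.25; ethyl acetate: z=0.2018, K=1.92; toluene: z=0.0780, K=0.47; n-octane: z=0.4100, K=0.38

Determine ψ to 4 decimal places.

Material balance + equilibrium reduce to Σ zᵢ(Kᵢ−1)/(1+ψ(Kᵢ−1)) = 0.
Feasibility: ΣzᵢKᵢ = 1.2779, Σzᵢ/Kᵢ = 1.4879 — both > 1, two phases present.
Newton–Raphson from ψ = 0.5:
  ψ = 0.5000: g = -0.05887, g' = -0.6353 → ψ = 0.4073
  ψ = 0.4073: g = -0.00083, g' = -0.6209 → ψ = 0.4060
Converged at ψ = 0.4060.

ψ = 0.4060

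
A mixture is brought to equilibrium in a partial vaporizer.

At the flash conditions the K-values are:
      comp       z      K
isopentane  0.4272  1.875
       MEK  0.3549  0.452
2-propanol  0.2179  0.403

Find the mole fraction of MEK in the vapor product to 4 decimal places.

y_MEK = 0.1696

Material balance + equilibrium reduce to Σ zᵢ(Kᵢ−1)/(1+β(Kᵢ−1)) = 0.
Feasibility: ΣzᵢKᵢ = 1.0492, Σzᵢ/Kᵢ = 1.5537 — both > 1, two phases present.
Newton–Raphson from β = 0.47:
  β = 0.4700: g = -0.17791, g' = -0.5076 → β = 0.1195
  β = 0.1195: g = -0.00980, g' = -0.4802 → β = 0.0991
  β = 0.0991: g = 0.00004, g' = -0.4839 → β = 0.0992
Converged at β = 0.0992.
Compositions from xᵢ = zᵢ/(1+β(Kᵢ−1)), yᵢ = Kᵢxᵢ:
  isopentane: x = 0.3931, y = 0.7370
  MEK: x = 0.3753, y = 0.1696
  2-propanol: x = 0.2316, y = 0.0933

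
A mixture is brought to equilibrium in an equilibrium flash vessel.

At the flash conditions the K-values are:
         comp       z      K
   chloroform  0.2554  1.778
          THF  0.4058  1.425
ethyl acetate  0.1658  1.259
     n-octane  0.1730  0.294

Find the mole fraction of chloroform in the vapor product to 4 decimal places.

Let ψ = V/F and solve Σ zᵢ(Kᵢ−1)/(1+ψ(Kᵢ−1)) = 0.
Check two-phase: ΣzᵢKᵢ = 1.2920 > 1 and Σzᵢ/Kᵢ = 1.1485 > 1, so g(0) = 0.2920 > 0 and g(1) = -0.1485 < 0.
Newton iteration, ψ⁰ = 0.5:
  ψ = 0.5000: g = 0.13454, g' = -0.3447 → ψ = 0.8903
  ψ = 0.8903: g = -0.05141, g' = -0.7249 → ψ = 0.8194
  ψ = 0.8194: g = -0.00507, g' = -0.5909 → ψ = 0.8108
  ψ = 0.8108: g = -0.00006, g' = -0.5779 → ψ = 0.8107
Converged at ψ = 0.8107.
Compositions from xᵢ = zᵢ/(1+ψ(Kᵢ−1)), yᵢ = Kᵢxᵢ:
  chloroform: x = 0.1566, y = 0.2785
  THF: x = 0.3018, y = 0.4301
  ethyl acetate: x = 0.1370, y = 0.1725
  n-octane: x = 0.4045, y = 0.1189

y_chloroform = 0.2785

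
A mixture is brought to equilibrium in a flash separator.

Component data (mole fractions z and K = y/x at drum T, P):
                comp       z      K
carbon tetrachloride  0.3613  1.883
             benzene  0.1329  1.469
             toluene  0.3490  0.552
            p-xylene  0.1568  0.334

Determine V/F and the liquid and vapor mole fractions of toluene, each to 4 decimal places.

V/F = 0.2893, x_toluene = 0.4010, y_toluene = 0.2213

Material balance + equilibrium reduce to Σ zᵢ(Kᵢ−1)/(1+V/F(Kᵢ−1)) = 0.
Check two-phase: ΣzᵢKᵢ = 1.1206 > 1 and Σzᵢ/Kᵢ = 1.3841 > 1, so g(0) = 0.1206 > 0 and g(1) = -0.3841 < 0.
Iterate (Newton) starting at V/F = 0.49:
  V/F = 0.4900: g = -0.08198, g' = -0.4248 → V/F = 0.2970
  V/F = 0.2970: g = -0.00308, g' = -0.4006 → V/F = 0.2893
Converged at V/F = 0.2893.
Compositions from xᵢ = zᵢ/(1+V/F(Kᵢ−1)), yᵢ = Kᵢxᵢ:
  carbon tetrachloride: x = 0.2878, y = 0.5419
  benzene: x = 0.1170, y = 0.1719
  toluene: x = 0.4010, y = 0.2213
  p-xylene: x = 0.1942, y = 0.0649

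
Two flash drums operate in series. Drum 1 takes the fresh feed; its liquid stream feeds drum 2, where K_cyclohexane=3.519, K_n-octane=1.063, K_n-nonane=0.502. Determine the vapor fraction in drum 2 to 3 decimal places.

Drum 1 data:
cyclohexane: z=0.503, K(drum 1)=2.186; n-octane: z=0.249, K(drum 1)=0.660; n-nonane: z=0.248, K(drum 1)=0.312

V/F (drum 2) = 0.713

Drum 1:
Rachford–Rice: g(ψ₁) = Σ zᵢ(Kᵢ−1)/(1+ψ₁(Kᵢ−1)) = 0.
Feasibility: ΣzᵢKᵢ = 1.341, Σzᵢ/Kᵢ = 1.402 — both > 1, two phases present.
Newton–Raphson from ψ₁ = 0.5:
  ψ₁ = 0.500: g = 0.0124, g' = -0.593 → ψ₁ = 0.521
Converged at ψ₁ = 0.521.
Drum-1 compositions:
  cyclohexane: x = 0.311, y = 0.680
  n-octane: x = 0.303, y = 0.200
  n-nonane: x = 0.386, y = 0.121
Drum-2 feed = drum-1 liquid: z₂ = (0.3109, 0.3026, 0.3865).
Drum 2:
Iterate (Newton) starting at ψ₂ = 0.5:
  ψ₂ = 0.500: g = 0.1089, g' = -0.558 → ψ₂ = 0.695
  ψ₂ = 0.695: g = 0.0086, g' = -0.486 → ψ₂ = 0.713
Converged at ψ₂ = 0.713.
  cyclohexane: x = 0.111, y = 0.391
  n-octane: x = 0.290, y = 0.308
  n-nonane: x = 0.599, y = 0.301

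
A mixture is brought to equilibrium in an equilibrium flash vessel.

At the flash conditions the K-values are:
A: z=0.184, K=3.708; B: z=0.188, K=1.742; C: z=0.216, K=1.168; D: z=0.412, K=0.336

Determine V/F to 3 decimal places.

Material balance + equilibrium reduce to Σ zᵢ(Kᵢ−1)/(1+V/F(Kᵢ−1)) = 0.
g(0) = ΣzᵢKᵢ − 1 = 0.400 and g(1) = 1 − Σzᵢ/Kᵢ = -0.569, so a root lies in (0, 1).
Newton iteration, V/F⁰ = 0.5:
  V/F = 0.500: g = -0.0626, g' = -0.711 → V/F = 0.412
Converged at V/F = 0.412.

V/F = 0.412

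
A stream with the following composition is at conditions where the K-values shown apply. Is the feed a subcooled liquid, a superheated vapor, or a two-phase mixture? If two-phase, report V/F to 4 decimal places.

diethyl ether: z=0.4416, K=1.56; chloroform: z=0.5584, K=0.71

ΣzᵢKᵢ = 1.0854; Σzᵢ/Kᵢ = 1.0696.
Both exceed 1, so a two-phase solution exists.
Let ψ = V/F and solve Σ zᵢ(Kᵢ−1)/(1+ψ(Kᵢ−1)) = 0.
Binary case is linear: z₁(K₁−1)(1+ψ(K₂−1)) + z₂(K₂−1)(1+ψ(K₁−1)) = 0
⇒ ψ = [z₁(K₁−1)+z₂(K₂−1)] / [−(K₁−1)(K₂−1)] = 0.08536/0.16240 = 0.5256

two-phase, V/F = 0.5256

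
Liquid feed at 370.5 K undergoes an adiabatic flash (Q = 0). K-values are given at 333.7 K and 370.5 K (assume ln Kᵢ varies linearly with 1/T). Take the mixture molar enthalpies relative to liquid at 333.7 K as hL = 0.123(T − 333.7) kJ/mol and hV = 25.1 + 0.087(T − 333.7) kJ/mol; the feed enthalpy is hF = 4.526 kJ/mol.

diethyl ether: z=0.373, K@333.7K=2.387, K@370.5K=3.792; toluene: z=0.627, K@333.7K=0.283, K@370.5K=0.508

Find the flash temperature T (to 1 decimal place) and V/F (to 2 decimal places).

Adiabatic flash: solve Rachford–Rice at each trial T, then check hF = ψ·hV(T) + (1−ψ)·hL(T).
  T = 333.7 K: K = (2.387, 0.283), RR gives ψ = 0.068, H_out = 1.711 kJ/mol
  T = 370.5 K: K = (3.792, 0.508), RR gives ψ = 0.534, H_out = 17.212 kJ/mol
  T = 352.1 K: K = (3.045, 0.385), RR gives ψ = 0.300, H_out = 9.593 kJ/mol
  T = 342.9 K: K = (2.705, 0.331), RR gives ψ = 0.190, H_out = 5.842 kJ/mol
  T = 338.3 K: K = (2.543, 0.307), RR gives ψ = 0.132, H_out = 3.848 kJ/mol
  T = 340.6 K: K = (2.623, 0.319), RR gives ψ = 0.161, H_out = 4.859 kJ/mol
Linear interpolation between T = 338.3 (H_out = 3.848) and T = 340.6 (H_out = 4.859) on hF = 4.526 gives T ≈ 339.8 K, at which ψ = 0.15.

T = 339.8 K, V/F = 0.15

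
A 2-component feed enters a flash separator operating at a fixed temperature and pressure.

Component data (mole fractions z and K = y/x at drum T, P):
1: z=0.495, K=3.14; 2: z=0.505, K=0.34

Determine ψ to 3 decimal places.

ψ = 0.514

Let ψ = V/F and solve Σ zᵢ(Kᵢ−1)/(1+ψ(Kᵢ−1)) = 0.
Feasibility: ΣzᵢKᵢ = 1.726, Σzᵢ/Kᵢ = 1.643 — both > 1, two phases present.
Newton iteration, ψ⁰ = 0.39:
  ψ = 0.390: g = 0.1286, g' = -1.072 → ψ = 0.510
  ψ = 0.510: g = 0.0042, g' = -1.018 → ψ = 0.514
Converged at ψ = 0.514.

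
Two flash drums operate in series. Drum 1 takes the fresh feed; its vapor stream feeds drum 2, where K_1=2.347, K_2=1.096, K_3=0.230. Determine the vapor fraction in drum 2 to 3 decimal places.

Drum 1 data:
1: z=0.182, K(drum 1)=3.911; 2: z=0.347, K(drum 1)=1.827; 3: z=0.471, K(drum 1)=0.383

Drum 1:
Iterate (Newton) starting at ψ₁ = 0.5:
  ψ₁ = 0.500: g = -0.0015, g' = -0.750 → ψ₁ = 0.498
Converged at ψ₁ = 0.498.
Drum-1 compositions:
  1: x = 0.074, y = 0.291
  2: x = 0.246, y = 0.449
  3: x = 0.680, y = 0.260
Drum-2 feed = drum-1 vapor: z₂ = (0.2906, 0.4490, 0.2604).
Drum 2:
Material balance + equilibrium reduce to Σ zᵢ(Kᵢ−1)/(1+ψ₂(Kᵢ−1)) = 0.
Feasibility: ΣzᵢKᵢ = 1.234, Σzᵢ/Kᵢ = 1.666 — both > 1, two phases present.
Newton–Raphson from ψ₂ = 0.5:
  ψ₂ = 0.500: g = -0.0510, g' = -0.600 → ψ₂ = 0.415
  ψ₂ = 0.415: g = -0.0022, g' = -0.554 → ψ₂ = 0.411
Converged at ψ₂ = 0.411.
  1: x = 0.187, y = 0.439
  2: x = 0.432, y = 0.473
  3: x = 0.381, y = 0.088

V/F (drum 2) = 0.411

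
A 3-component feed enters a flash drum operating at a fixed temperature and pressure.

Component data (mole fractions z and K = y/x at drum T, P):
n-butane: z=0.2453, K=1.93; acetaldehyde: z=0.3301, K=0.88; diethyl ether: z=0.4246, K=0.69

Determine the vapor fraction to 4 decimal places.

ψ = 0.2582

Material balance + equilibrium reduce to Σ zᵢ(Kᵢ−1)/(1+ψ(Kᵢ−1)) = 0.
Check two-phase: ΣzᵢKᵢ = 1.0569 > 1 and Σzᵢ/Kᵢ = 1.1176 > 1, so g(0) = 0.0569 > 0 and g(1) = -0.1176 < 0.
Newton iteration, ψ⁰ = 0.55:
  ψ = 0.5500: g = -0.05016, g' = -0.1576 → ψ = 0.2317
  ψ = 0.2317: g = 0.00512, g' = -0.1960 → ψ = 0.2579
  ψ = 0.2579: g = 0.00006, g' = -0.1913 → ψ = 0.2582
Converged at ψ = 0.2582.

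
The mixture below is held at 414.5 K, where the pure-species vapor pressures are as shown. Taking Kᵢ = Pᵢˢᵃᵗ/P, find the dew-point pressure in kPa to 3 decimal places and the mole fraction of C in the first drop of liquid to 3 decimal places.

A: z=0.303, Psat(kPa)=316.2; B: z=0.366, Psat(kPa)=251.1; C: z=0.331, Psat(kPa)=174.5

Pdew = 231.874 kPa, x_C = 0.440

At the dew point ψ → 1, so Σzᵢ/Kᵢ = 1 with Kᵢ = Pᵢˢᵃᵗ/P ⇒ 1/P = Σzᵢ/Pᵢˢᵃᵗ.
1/P = 0.303/316.2 + 0.366/251.1 + 0.331/174.5 = 0.004313 ⇒ P = 231.874 kPa
xᵢ = zᵢP/Pᵢˢᵃᵗ ⇒ x_C = 0.331·231.874/174.5 = 0.440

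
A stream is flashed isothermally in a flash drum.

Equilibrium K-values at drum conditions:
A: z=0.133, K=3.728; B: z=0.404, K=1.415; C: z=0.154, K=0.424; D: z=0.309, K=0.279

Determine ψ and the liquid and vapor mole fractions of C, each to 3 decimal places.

Rachford–Rice: g(ψ) = Σ zᵢ(Kᵢ−1)/(1+ψ(Kᵢ−1)) = 0.
Check two-phase: ΣzᵢKᵢ = 1.219 > 1 and Σzᵢ/Kᵢ = 1.792 > 1, so g(0) = 0.219 > 0 and g(1) = -0.792 < 0.
Newton–Raphson from ψ = 0.5:
  ψ = 0.500: g = -0.1806, g' = -0.718 → ψ = 0.249
  ψ = 0.249: g = -0.0068, g' = -0.717 → ψ = 0.239
Converged at ψ = 0.239.
Compositions from xᵢ = zᵢ/(1+ψ(Kᵢ−1)), yᵢ = Kᵢxᵢ:
  A: x = 0.080, y = 0.300
  B: x = 0.368, y = 0.520
  C: x = 0.179, y = 0.076
  D: x = 0.373, y = 0.104

ψ = 0.239, x_C = 0.179, y_C = 0.076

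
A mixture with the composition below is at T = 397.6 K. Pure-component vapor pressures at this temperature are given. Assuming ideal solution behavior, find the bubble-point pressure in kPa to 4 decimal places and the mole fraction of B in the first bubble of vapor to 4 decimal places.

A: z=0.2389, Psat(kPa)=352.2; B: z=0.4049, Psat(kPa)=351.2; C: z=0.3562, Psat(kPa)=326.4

At the bubble point ψ → 0, so ΣzᵢKᵢ = 1 with Kᵢ = Pᵢˢᵃᵗ/P ⇒ P = ΣzᵢPᵢˢᵃᵗ.
P = 0.2389·352.2 + 0.4049·351.2 + 0.3562·326.4 = 342.6051 kPa
yᵢ = zᵢPᵢˢᵃᵗ/P ⇒ y_B = 0.4049·351.2/342.6051 = 0.4151

Pbub = 342.6051 kPa, y_B = 0.4151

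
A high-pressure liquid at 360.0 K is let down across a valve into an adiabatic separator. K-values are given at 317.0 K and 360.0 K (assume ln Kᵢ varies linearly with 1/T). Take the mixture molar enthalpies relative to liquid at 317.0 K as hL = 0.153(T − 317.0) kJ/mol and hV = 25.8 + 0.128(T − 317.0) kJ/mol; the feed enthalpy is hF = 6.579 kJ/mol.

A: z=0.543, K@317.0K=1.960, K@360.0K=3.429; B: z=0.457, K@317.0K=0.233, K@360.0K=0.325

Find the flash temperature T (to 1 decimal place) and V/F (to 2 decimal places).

T = 318.1 K, V/F = 0.25

Adiabatic flash: solve Rachford–Rice at each trial T, then check hF = ψ·hV(T) + (1−ψ)·hL(T).
  T = 317.0 K: K = (1.960, 0.233), RR gives ψ = 0.232, H_out = 5.983 kJ/mol
  T = 360.0 K: K = (3.429, 0.325), RR gives ψ = 0.616, H_out = 21.817 kJ/mol
  T = 338.5 K: K = (2.639, 0.278), RR gives ψ = 0.473, H_out = 15.247 kJ/mol
  T = 327.8 K: K = (2.287, 0.255), RR gives ψ = 0.374, H_out = 11.204 kJ/mol
  T = 322.4 K: K = (2.120, 0.244), RR gives ψ = 0.310, H_out = 8.790 kJ/mol
  T = 319.7 K: K = (2.039, 0.239), RR gives ψ = 0.273, H_out = 7.446 kJ/mol
  T = 318.4 K: K = (2.001, 0.236), RR gives ψ = 0.254, H_out = 6.758 kJ/mol
Linear interpolation between T = 317.0 (H_out = 5.983) and T = 318.4 (H_out = 6.758) on hF = 6.579 gives T ≈ 318.1 K, at which ψ = 0.25.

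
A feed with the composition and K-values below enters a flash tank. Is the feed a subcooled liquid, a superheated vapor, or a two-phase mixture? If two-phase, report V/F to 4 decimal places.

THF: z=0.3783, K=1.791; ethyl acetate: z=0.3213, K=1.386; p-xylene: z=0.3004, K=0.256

ΣzᵢKᵢ = 1.1998; Σzᵢ/Kᵢ = 1.6165.
Both exceed 1, so a two-phase solution exists.
Rachford–Rice: g(ψ) = Σ zᵢ(Kᵢ−1)/(1+ψ(Kᵢ−1)) = 0.
Iterate (Newton) starting at ψ = 0.5:
  ψ = 0.5000: g = -0.03750, g' = -0.5768 → ψ = 0.4350
  ψ = 0.4350: g = -0.00161, g' = -0.5296 → ψ = 0.4319
Converged at ψ = 0.4319.

two-phase, V/F = 0.4319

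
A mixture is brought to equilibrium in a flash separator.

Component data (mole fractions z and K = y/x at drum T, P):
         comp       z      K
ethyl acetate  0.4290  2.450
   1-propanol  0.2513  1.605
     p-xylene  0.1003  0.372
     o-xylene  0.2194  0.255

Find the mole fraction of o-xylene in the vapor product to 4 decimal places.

y_o-xylene = 0.1096

Material balance + equilibrium reduce to Σ zᵢ(Kᵢ−1)/(1+ψ(Kᵢ−1)) = 0.
Check two-phase: ΣzᵢKᵢ = 1.5476 > 1 and Σzᵢ/Kᵢ = 1.4617 > 1, so g(0) = 0.5476 > 0 and g(1) = -0.4617 < 0.
Newton–Raphson from ψ = 0.5:
  ψ = 0.5000: g = 0.12503, g' = -0.7507 → ψ = 0.6666
  ψ = 0.6666: g = -0.00837, g' = -0.8775 → ψ = 0.6570
Converged at ψ = 0.6570.
Compositions from xᵢ = zᵢ/(1+ψ(Kᵢ−1)), yᵢ = Kᵢxᵢ:
  ethyl acetate: x = 0.2197, y = 0.5383
  1-propanol: x = 0.1798, y = 0.2886
  p-xylene: x = 0.1707, y = 0.0635
  o-xylene: x = 0.4297, y = 0.1096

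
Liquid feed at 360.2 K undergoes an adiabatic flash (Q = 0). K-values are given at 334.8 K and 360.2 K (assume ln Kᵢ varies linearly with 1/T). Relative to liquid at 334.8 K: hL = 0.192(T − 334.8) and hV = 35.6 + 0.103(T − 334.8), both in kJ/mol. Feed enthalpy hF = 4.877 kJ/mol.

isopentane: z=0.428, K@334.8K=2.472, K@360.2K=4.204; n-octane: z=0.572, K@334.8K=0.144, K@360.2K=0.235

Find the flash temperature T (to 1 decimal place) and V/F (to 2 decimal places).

Adiabatic flash: solve Rachford–Rice at each trial T, then check hF = ψ·hV(T) + (1−ψ)·hL(T).
  T = 334.8 K: K = (2.472, 0.144), RR gives ψ = 0.111, H_out = 3.966 kJ/mol
  T = 360.2 K: K = (4.204, 0.235), RR gives ψ = 0.381, H_out = 17.577 kJ/mol
  T = 347.5 K: K = (3.255, 0.186), RR gives ψ = 0.272, H_out = 11.811 kJ/mol
  T = 341.1 K: K = (2.841, 0.164), RR gives ψ = 0.201, H_out = 8.255 kJ/mol
  T = 338.0 K: K = (2.655, 0.154), RR gives ψ = 0.160, H_out = 6.268 kJ/mol
  T = 336.4 K: K = (2.562, 0.149), RR gives ψ = 0.137, H_out = 5.153 kJ/mol
Linear interpolation between T = 334.8 (H_out = 3.966) and T = 336.4 (H_out = 5.153) on hF = 4.877 gives T ≈ 336.0 K, at which ψ = 0.13.

T = 336.0 K, V/F = 0.13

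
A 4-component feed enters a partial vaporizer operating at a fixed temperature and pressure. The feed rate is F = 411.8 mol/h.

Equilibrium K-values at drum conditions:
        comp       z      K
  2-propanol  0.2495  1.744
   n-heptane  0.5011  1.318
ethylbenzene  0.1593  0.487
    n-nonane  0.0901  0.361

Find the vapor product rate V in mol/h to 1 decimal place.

Rachford–Rice: g(V/F) = Σ zᵢ(Kᵢ−1)/(1+V/F(Kᵢ−1)) = 0.
Check two-phase: ΣzᵢKᵢ = 1.2057 > 1 and Σzᵢ/Kᵢ = 1.0999 > 1, so g(0) = 0.2057 > 0 and g(1) = -0.0999 < 0.
Newton iteration, V/F⁰ = 0.5:
  V/F = 0.5000: g = 0.07827, g' = -0.2664 → V/F = 0.7938
  V/F = 0.7938: g = -0.01077, g' = -0.3577 → V/F = 0.7637
  V/F = 0.7637: g = -0.00023, g' = -0.3426 → V/F = 0.7630
Converged at V/F = 0.7630.
Then V = V/F·F = 0.7630·411.8 = 314.2 mol/h and L = F − V = 97.6 mol/h.

V = 314.2 mol/h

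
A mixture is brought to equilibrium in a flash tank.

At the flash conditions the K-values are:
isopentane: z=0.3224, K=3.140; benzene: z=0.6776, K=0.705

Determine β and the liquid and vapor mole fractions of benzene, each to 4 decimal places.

Let β = V/F and solve Σ zᵢ(Kᵢ−1)/(1+β(Kᵢ−1)) = 0.
Check two-phase: ΣzᵢKᵢ = 1.4900 > 1 and Σzᵢ/Kᵢ = 1.0638 > 1, so g(0) = 0.4900 > 0 and g(1) = -0.0638 < 0.
Binary case is linear: z₁(K₁−1)(1+β(K₂−1)) + z₂(K₂−1)(1+β(K₁−1)) = 0
⇒ β = [z₁(K₁−1)+z₂(K₂−1)] / [−(K₁−1)(K₂−1)] = 0.49004/0.63130 = 0.7762
Compositions from xᵢ = zᵢ/(1+β(Kᵢ−1)), yᵢ = Kᵢxᵢ:
  isopentane: x = 0.1211, y = 0.3804
  benzene: x = 0.8789, y = 0.6196

β = 0.7762, x_benzene = 0.8789, y_benzene = 0.6196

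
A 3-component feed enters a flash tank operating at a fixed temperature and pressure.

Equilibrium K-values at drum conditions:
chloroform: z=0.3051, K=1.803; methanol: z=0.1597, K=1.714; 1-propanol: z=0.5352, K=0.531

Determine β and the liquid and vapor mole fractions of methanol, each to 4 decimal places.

Let β = V/F and solve Σ zᵢ(Kᵢ−1)/(1+β(Kᵢ−1)) = 0.
Check two-phase: ΣzᵢKᵢ = 1.1080 > 1 and Σzᵢ/Kᵢ = 1.2703 > 1, so g(0) = 0.1080 > 0 and g(1) = -0.2703 < 0.
Iterate (Newton) starting at β = 0.41:
  β = 0.4100: g = -0.03825, g' = -0.3405 → β = 0.2977
  β = 0.2977: g = 0.00003, g' = -0.3425 → β = 0.2978
Converged at β = 0.2978.
Compositions from xᵢ = zᵢ/(1+β(Kᵢ−1)), yᵢ = Kᵢxᵢ:
  chloroform: x = 0.2462, y = 0.4439
  methanol: x = 0.1317, y = 0.2257
  1-propanol: x = 0.6221, y = 0.3303

β = 0.2978, x_methanol = 0.1317, y_methanol = 0.2257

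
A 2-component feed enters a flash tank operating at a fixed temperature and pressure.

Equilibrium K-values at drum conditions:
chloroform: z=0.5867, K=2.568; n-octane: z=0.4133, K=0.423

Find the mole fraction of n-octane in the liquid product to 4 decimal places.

x_n-octane = 0.7310

Rachford–Rice: g(V/F) = Σ zᵢ(Kᵢ−1)/(1+V/F(Kᵢ−1)) = 0.
g(0) = ΣzᵢKᵢ − 1 = 0.6815 and g(1) = 1 − Σzᵢ/Kᵢ = -0.2055, so a root lies in (0, 1).
Newton–Raphson from V/F = 0.38:
  V/F = 0.3800: g = 0.27102, g' = -0.7921 → V/F = 0.7221
  V/F = 0.7221: g = 0.02262, g' = -0.7216 → V/F = 0.7535
  V/F = 0.7535: g = -0.00018, g' = -0.7338 → V/F = 0.7532
Converged at V/F = 0.7532.
Compositions from xᵢ = zᵢ/(1+V/F(Kᵢ−1)), yᵢ = Kᵢxᵢ:
  chloroform: x = 0.2690, y = 0.6908
  n-octane: x = 0.7310, y = 0.3092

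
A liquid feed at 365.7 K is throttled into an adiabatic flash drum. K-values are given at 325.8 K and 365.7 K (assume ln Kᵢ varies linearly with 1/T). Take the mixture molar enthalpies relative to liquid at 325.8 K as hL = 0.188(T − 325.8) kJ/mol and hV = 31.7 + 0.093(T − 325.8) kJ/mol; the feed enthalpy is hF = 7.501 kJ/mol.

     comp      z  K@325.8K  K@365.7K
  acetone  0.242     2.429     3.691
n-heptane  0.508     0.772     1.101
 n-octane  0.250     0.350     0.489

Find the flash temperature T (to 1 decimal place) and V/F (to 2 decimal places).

Adiabatic flash: solve Rachford–Rice at each trial T, then check hF = ψ·hV(T) + (1−ψ)·hL(T).
  T = 325.8 K: K = (2.429, 0.772, 0.350), RR gives ψ = 0.120, H_out = 3.796 kJ/mol
  T = 365.7 K: K = (3.691, 1.101, 0.489), RR gives ψ = 0.902, H_out = 32.680 kJ/mol
  T = 345.8 K: K = (3.032, 0.932, 0.418), RR gives ψ = 0.507, H_out = 18.861 kJ/mol
  T = 335.8 K: K = (2.723, 0.851, 0.383), RR gives ψ = 0.313, H_out = 11.520 kJ/mol
  T = 330.8 K: K = (2.574, 0.811, 0.367), RR gives ψ = 0.217, H_out = 7.727 kJ/mol
  T = 328.3 K: K = (2.501, 0.791, 0.358), RR gives ψ = 0.169, H_out = 5.783 kJ/mol
  T = 329.6 K: K = (2.539, 0.802, 0.363), RR gives ψ = 0.194, H_out = 6.799 kJ/mol
Linear interpolation between T = 329.6 (H_out = 6.799) and T = 330.8 (H_out = 7.727) on hF = 7.501 gives T ≈ 330.5 K, at which ψ = 0.21.

T = 330.5 K, V/F = 0.21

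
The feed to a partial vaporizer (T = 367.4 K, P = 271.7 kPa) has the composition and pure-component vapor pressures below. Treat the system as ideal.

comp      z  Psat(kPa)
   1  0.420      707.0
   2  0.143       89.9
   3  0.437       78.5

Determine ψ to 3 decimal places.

Raoult's law: Kᵢ = Pᵢˢᵃᵗ/P = Pᵢˢᵃᵗ/271.7.
  K_1 = 707.0/271.7 = 2.60213, K_2 = 89.9/271.7 = 0.33088, K_3 = 78.5/271.7 = 0.28892
Rachford–Rice: g(ψ) = Σ zᵢ(Kᵢ−1)/(1+ψ(Kᵢ−1)) = 0.
Feasibility: ΣzᵢKᵢ = 1.266, Σzᵢ/Kᵢ = 2.106 — both > 1, two phases present.
Newton–Raphson from ψ = 0.65:
  ψ = 0.650: g = -0.4175, g' = -1.223 → ψ = 0.309
  ψ = 0.309: g = -0.0685, g' = -0.947 → ψ = 0.236
  ψ = 0.236: g = 0.0009, g' = -0.977 → ψ = 0.237
Converged at ψ = 0.237.

ψ = 0.237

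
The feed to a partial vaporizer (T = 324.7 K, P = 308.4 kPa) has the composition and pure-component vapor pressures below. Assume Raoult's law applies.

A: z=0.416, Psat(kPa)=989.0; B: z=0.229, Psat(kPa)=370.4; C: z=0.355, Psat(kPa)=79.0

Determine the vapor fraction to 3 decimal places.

ψ = 0.559

Raoult's law: Kᵢ = Pᵢˢᵃᵗ/P = Pᵢˢᵃᵗ/308.4.
  K_A = 989.0/308.4 = 3.20687, K_B = 370.4/308.4 = 1.20104, K_C = 79.0/308.4 = 0.25616
Newton–Raphson from ψ = 0.5:
  ψ = 0.500: g = 0.0579, g' = -0.963 → ψ = 0.560
  ψ = 0.560: g = -0.0007, g' = -0.990 → ψ = 0.559
Converged at ψ = 0.559.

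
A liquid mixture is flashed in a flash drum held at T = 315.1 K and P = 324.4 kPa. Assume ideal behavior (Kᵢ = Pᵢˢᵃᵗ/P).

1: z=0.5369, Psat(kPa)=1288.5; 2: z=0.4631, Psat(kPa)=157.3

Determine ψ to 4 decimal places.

Raoult's law: Kᵢ = Pᵢˢᵃᵗ/P = Pᵢˢᵃᵗ/324.4.
  K_1 = 1288.5/324.4 = 3.971948, K_2 = 157.3/324.4 = 0.484895
Let ψ = V/F and solve Σ zᵢ(Kᵢ−1)/(1+ψ(Kᵢ−1)) = 0.
Check two-phase: ΣzᵢKᵢ = 2.3571 > 1 and Σzᵢ/Kᵢ = 1.0902 > 1, so g(0) = 1.3571 > 0 and g(1) = -0.0902 < 0.
Newton–Raphson from ψ = 0.5:
  ψ = 0.5000: g = 0.32056, g' = -0.9902 → ψ = 0.8237
  ψ = 0.8237: g = 0.04841, g' = -0.7696 → ψ = 0.8866
  ψ = 0.8866: g = -0.00010, g' = -0.7752 → ψ = 0.8865
Converged at ψ = 0.8865.

ψ = 0.8865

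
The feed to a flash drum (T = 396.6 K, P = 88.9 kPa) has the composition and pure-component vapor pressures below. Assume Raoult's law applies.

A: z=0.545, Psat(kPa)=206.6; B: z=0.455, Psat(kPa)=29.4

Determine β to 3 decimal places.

β = 0.471

Raoult's law: Kᵢ = Pᵢˢᵃᵗ/P = Pᵢˢᵃᵗ/88.9.
  K_A = 206.6/88.9 = 2.32396, K_B = 29.4/88.9 = 0.33071
Rachford–Rice: g(β) = Σ zᵢ(Kᵢ−1)/(1+β(Kᵢ−1)) = 0.
Check two-phase: ΣzᵢKᵢ = 1.417 > 1 and Σzᵢ/Kᵢ = 1.610 > 1, so g(0) = 0.417 > 0 and g(1) = -0.610 < 0.
Binary case is linear: z₁(K₁−1)(1+β(K₂−1)) + z₂(K₂−1)(1+β(K₁−1)) = 0
⇒ β = [z₁(K₁−1)+z₂(K₂−1)] / [−(K₁−1)(K₂−1)] = 0.4170/0.8861 = 0.471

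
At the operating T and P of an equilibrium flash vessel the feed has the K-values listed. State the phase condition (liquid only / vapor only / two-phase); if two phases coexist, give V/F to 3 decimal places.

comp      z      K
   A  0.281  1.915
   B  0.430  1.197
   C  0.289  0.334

ΣzᵢKᵢ = 1.149; Σzᵢ/Kᵢ = 1.371.
Both exceed 1, so a two-phase solution exists.
Newton–Raphson from ψ = 0.5:
  ψ = 0.500: g = -0.0350, g' = -0.413 → ψ = 0.415
  ψ = 0.415: g = -0.0014, g' = -0.383 → ψ = 0.412
Converged at ψ = 0.412.

two-phase, V/F = 0.412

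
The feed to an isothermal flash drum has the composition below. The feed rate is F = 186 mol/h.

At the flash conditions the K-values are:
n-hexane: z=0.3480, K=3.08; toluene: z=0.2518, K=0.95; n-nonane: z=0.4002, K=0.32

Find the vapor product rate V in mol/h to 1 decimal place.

V = 76.4 mol/h

Let ψ = V/F and solve Σ zᵢ(Kᵢ−1)/(1+ψ(Kᵢ−1)) = 0.
g(0) = ΣzᵢKᵢ − 1 = 0.4391 and g(1) = 1 − Σzᵢ/Kᵢ = -0.6287, so a root lies in (0, 1).
Newton iteration, ψ⁰ = 0.5:
  ψ = 0.5000: g = -0.07042, g' = -0.7873 → ψ = 0.4106
Converged at ψ = 0.4106.
Then V = ψ·F = 0.4106·186 = 76.4 mol/h and L = F − V = 109.6 mol/h.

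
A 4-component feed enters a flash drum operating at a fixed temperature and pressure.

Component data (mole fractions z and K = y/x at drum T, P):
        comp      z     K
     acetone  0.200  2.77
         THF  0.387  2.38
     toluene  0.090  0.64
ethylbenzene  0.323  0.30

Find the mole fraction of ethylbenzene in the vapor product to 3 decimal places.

Iterate (Newton) starting at ψ = 0.5:
  ψ = 0.500: g = 0.1165, g' = -0.826 → ψ = 0.641
  ψ = 0.641: g = -0.0029, g' = -0.885 → ψ = 0.638
Converged at ψ = 0.638.
Compositions from xᵢ = zᵢ/(1+ψ(Kᵢ−1)), yᵢ = Kᵢxᵢ:
  acetone: x = 0.094, y = 0.260
  THF: x = 0.206, y = 0.490
  toluene: x = 0.117, y = 0.075
  ethylbenzene: x = 0.583, y = 0.175

y_ethylbenzene = 0.175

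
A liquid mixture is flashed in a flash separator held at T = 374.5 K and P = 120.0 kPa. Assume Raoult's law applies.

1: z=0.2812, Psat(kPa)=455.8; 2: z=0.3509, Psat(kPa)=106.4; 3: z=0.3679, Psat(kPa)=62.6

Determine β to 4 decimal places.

β = 0.6089

Raoult's law: Kᵢ = Pᵢˢᵃᵗ/P = Pᵢˢᵃᵗ/120.0.
  K_1 = 455.8/120.0 = 3.798333, K_2 = 106.4/120.0 = 0.886667, K_3 = 62.6/120.0 = 0.521667
Material balance + equilibrium reduce to Σ zᵢ(Kᵢ−1)/(1+β(Kᵢ−1)) = 0.
g(0) = ΣzᵢKᵢ − 1 = 0.5711 and g(1) = 1 − Σzᵢ/Kᵢ = -0.1750, so a root lies in (0, 1).
Iterate (Newton) starting at β = 0.5:
  β = 0.5000: g = 0.05453, g' = -0.5330 → β = 0.6023
  β = 0.6023: g = 0.00314, g' = -0.4766 → β = 0.6089
Converged at β = 0.6089.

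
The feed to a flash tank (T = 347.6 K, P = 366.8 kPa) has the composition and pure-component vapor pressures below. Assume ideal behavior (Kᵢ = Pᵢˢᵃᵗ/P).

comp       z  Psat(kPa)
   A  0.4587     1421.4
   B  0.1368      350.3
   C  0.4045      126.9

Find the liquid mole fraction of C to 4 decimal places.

x_C = 0.6981

Raoult's law: Kᵢ = Pᵢˢᵃᵗ/P = Pᵢˢᵃᵗ/366.8.
  K_A = 1421.4/366.8 = 3.875136, K_B = 350.3/366.8 = 0.955016, K_C = 126.9/366.8 = 0.345965
Material balance + equilibrium reduce to Σ zᵢ(Kᵢ−1)/(1+β(Kᵢ−1)) = 0.
g(0) = ΣzᵢKᵢ − 1 = 1.0481 and g(1) = 1 − Σzᵢ/Kᵢ = -0.4308, so a root lies in (0, 1).
Newton–Raphson from β = 0.5:
  β = 0.5000: g = 0.14163, g' = -1.0205 → β = 0.6388
  β = 0.6388: g = 0.00419, g' = -0.9820 → β = 0.6431
Converged at β = 0.6431.
Compositions from xᵢ = zᵢ/(1+β(Kᵢ−1)), yᵢ = Kᵢxᵢ:
  A: x = 0.1610, y = 0.6239
  B: x = 0.1409, y = 0.1345
  C: x = 0.6981, y = 0.2415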